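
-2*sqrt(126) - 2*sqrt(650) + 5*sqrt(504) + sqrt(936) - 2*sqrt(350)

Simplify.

2*sqrt(126) = 6*sqrt(14); 2*sqrt(650) = 10*sqrt(26); 5*sqrt(504) = 30*sqrt(14); sqrt(936) = 6*sqrt(26); 2*sqrt(350) = 10*sqrt(14)

-4*sqrt(26) + 14*sqrt(14)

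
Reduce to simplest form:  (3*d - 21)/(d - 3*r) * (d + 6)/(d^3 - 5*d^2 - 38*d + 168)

Factor: 3*d - 21 = 3*(d - 7);  d^3 - 5*d^2 - 38*d + 168 = (d + 6)*(d - 7)*(d - 4)
Cancel the common factors (d + 6), (d - 7).

-3/(-d^2 + 3*d*r + 4*d - 12*r)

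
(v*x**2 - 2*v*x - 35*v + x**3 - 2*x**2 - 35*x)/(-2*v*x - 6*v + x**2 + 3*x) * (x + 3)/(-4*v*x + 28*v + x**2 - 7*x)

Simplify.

Factor: v*x**2 - 2*v*x - 35*v + x**3 - 2*x**2 - 35*x = (x - 7)*(x + 5)*(v + x);  -2*v*x - 6*v + x**2 + 3*x = (x + 3)*(-2*v + x);  -4*v*x + 28*v + x**2 - 7*x = (x - 7)*(-4*v + x)
Cancel the common factors (x + 3), (x - 7).

(v*x + 5*v + x**2 + 5*x)/(8*v**2 - 6*v*x + x**2)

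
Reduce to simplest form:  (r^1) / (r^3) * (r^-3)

r^(-5)

Quotient: (r^-2)
Multiply by (r^-3): add exponents.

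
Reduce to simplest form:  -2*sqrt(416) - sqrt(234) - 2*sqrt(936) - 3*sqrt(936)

-41*sqrt(26)

2*sqrt(416) = 8*sqrt(26); sqrt(234) = 3*sqrt(26); 2*sqrt(936) = 12*sqrt(26); 3*sqrt(936) = 18*sqrt(26)
Combine: (-8 - 3 - 12 - 18)·sqrt(26) = -41*sqrt(26)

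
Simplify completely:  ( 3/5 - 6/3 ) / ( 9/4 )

-28/45

Numerator: 3/5 - 6/3 = -7/5
Denominator: 9/4 = 9/4
Divide: (-7/5) · (4/9) = -28/45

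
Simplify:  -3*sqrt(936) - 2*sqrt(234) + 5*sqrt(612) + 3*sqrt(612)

3*sqrt(936) = 18*sqrt(26); 2*sqrt(234) = 6*sqrt(26); 5*sqrt(612) = 30*sqrt(17); 3*sqrt(612) = 18*sqrt(17)

-24*sqrt(26) + 48*sqrt(17)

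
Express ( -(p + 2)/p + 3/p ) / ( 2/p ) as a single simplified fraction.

Numerator: -(p + 2)/p + 3/p = (-p + 1)/p
Denominator: 2/p = 2/p
Divide: ((-p + 1)/p) · (p/2) = -p/2 + 1/2

-p/2 + 1/2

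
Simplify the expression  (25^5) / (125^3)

5^1

25^5 = 5^10; 125^3 = 5^9
Combine exponents: 5^1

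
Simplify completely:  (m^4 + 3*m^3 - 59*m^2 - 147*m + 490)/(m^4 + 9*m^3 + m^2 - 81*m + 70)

(m - 7)/(m - 1)

Factor: m^4 + 3*m^3 - 59*m^2 - 147*m + 490 = (m + 5)*(m - 2)*(m - 7)*(m + 7);  m^4 + 9*m^3 + m^2 - 81*m + 70 = (m - 1)*(m + 7)*(m + 5)*(m - 2)
Cancel the common factors (m + 7), (m - 2), (m + 5).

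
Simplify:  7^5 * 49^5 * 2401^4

7^5 = 7^5; 49^5 = 7^10; 2401^4 = 7^16
Combine exponents: 7^31

7^31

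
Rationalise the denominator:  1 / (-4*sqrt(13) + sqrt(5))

(-4*sqrt(13) - sqrt(5))/203

Multiply numerator and denominator by sqrt(5) + 4*sqrt(13).
Denominator becomes -203; numerator becomes sqrt(5) + 4*sqrt(13).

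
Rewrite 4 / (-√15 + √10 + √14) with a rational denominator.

Group as (√10 + √14) - √15; multiply by (√10 + √14) + √15, then rationalise the remaining surd.

(-36*√15 + 44*√14 + 76*√10 + 80*√21)/479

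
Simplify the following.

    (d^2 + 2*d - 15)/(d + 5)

Factor: d^2 + 2*d - 15 = (d - 3)*(d + 5)
Cancel the common factor (d + 5).

d - 3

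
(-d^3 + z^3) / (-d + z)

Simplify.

Apply the difference-of-cubes factorisation and cancel (-d + z).

d^2 + d*z + z^2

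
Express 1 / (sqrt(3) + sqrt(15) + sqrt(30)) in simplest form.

(-5*sqrt(6) - 2*sqrt(30) + 3*sqrt(15) + 7*sqrt(3))/6

Group as (sqrt(3) + sqrt(15)) + sqrt(30); multiply by (sqrt(3) + sqrt(15)) - sqrt(30), then rationalise the remaining surd.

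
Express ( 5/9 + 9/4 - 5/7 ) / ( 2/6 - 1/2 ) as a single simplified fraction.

-527/42

Numerator: 5/9 + 9/4 - 5/7 = 527/252
Denominator: 2/6 - 1/2 = -1/6
Divide: (527/252) · (-6) = -527/42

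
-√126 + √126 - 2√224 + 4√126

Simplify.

√126 = 3*√14; √126 = 3*√14; 2√224 = 8*√14; 4√126 = 12*√14
Combine: (-3 + 3 - 8 + 12)·√14 = 4*√14

4*√14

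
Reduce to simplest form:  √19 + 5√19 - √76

√19 = √19; 5√19 = 5*√19; √76 = 2*√19
Combine: (1 + 5 - 2)·√19 = 4*√19

4*√19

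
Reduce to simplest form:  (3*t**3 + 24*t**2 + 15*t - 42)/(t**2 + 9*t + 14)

3*t - 3

Factor: 3*t**3 + 24*t**2 + 15*t - 42 = 3*(t + 7)*(t - 1)*(t + 2);  t**2 + 9*t + 14 = (t + 7)*(t + 2)
Cancel the common factors (t + 2), (t + 7).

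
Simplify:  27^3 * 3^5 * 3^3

3^17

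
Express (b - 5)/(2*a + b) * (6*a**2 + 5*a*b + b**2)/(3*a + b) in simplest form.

b - 5

Factor: 6*a**2 + 5*a*b + b**2 = (3*a + b)*(2*a + b)
Cancel the common factors (3*a + b), (2*a + b).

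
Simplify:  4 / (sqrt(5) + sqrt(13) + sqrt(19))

(-8*sqrt(1235) - 4*sqrt(19) + 44*sqrt(13) + 108*sqrt(5))/259

Group as (sqrt(13) + sqrt(19)) + sqrt(5); multiply by (sqrt(13) + sqrt(19)) - sqrt(5), then rationalise the remaining surd.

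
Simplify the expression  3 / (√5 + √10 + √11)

(-15*√22 + 6*√11 + 9*√10 + 24*√5)/92

Group as (√5 + √11) + √10; multiply by (√5 + √11) - √10, then rationalise the remaining surd.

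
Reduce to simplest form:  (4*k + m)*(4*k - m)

16*k^2 - m^2

Difference of squares with P = 4*k, Q = m.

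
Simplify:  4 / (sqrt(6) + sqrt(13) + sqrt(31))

(-sqrt(2418) - 6*sqrt(31) + 12*sqrt(13) + 19*sqrt(6))/21

Group as (sqrt(6) + sqrt(13)) + sqrt(31); multiply by (sqrt(6) + sqrt(13)) - sqrt(31), then rationalise the remaining surd.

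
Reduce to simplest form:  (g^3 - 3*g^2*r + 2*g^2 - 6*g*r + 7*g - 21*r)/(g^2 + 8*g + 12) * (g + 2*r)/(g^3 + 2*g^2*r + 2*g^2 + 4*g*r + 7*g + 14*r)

Factor: g^3 - 3*g^2*r + 2*g^2 - 6*g*r + 7*g - 21*r = (g - 3*r)*(g^2 + 2*g + 7);  g^2 + 8*g + 12 = (g + 6)*(g + 2);  g^3 + 2*g^2*r + 2*g^2 + 4*g*r + 7*g + 14*r = (g + 2*r)*(g^2 + 2*g + 7)
Cancel the common factors (g^2 + 2*g + 7), (g + 2*r).

(g - 3*r)/(g^2 + 8*g + 12)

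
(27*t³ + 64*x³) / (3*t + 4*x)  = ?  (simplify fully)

9*t² - 12*t*x + 16*x²

Factor as (a+b)(a^2-ab+b^2) with a=(3*t), b=(4*x).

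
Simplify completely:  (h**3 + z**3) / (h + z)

h**2 - h*z + z**2

h**3 + z**3 = (h + z)(h**2 - h*z + z**2).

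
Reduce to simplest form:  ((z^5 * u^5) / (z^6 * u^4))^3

Inside the bracket: (z^-1) * u^1
Raise to the power 3: (z^-3) * u^3

u^3/z^3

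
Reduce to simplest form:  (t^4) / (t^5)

1/t

Quotient: (t^-1)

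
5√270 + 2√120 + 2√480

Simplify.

27*√30

5√270 = 15*√30; 2√120 = 4*√30; 2√480 = 8*√30
Combine: (15 + 4 + 8)·√30 = 27*√30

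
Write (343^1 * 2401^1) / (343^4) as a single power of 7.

7^(-5)

343^1 = 7^3; 2401^1 = 7^4; 343^4 = 7^12
Combine exponents: 7^(-5)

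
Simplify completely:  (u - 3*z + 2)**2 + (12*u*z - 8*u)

After expansion: u**2 + 6*u*z - 4*u + 9*z**2 - 12*z + 4 — a perfect-square trinomial.

(u + 3*z - 2)**2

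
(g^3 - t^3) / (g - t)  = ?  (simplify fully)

g^3 - t^3 = (g - t)(g^2 + g*t + t^2).

g^2 + g*t + t^2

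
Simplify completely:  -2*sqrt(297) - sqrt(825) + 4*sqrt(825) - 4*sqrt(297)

-3*sqrt(33)

2*sqrt(297) = 6*sqrt(33); sqrt(825) = 5*sqrt(33); 4*sqrt(825) = 20*sqrt(33); 4*sqrt(297) = 12*sqrt(33)
Combine: (-6 - 5 + 20 - 12)·sqrt(33) = -3*sqrt(33)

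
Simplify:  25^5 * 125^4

5^22

25^5 = 5^10; 125^4 = 5^12
Combine exponents: 5^22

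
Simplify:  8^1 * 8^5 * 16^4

8^1 = 2^3; 8^5 = 2^15; 16^4 = 2^16
Combine exponents: 2^34

2^34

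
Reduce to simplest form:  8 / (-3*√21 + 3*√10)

Multiply numerator and denominator by 3*√10 + 3*√21.
Denominator becomes -99; numerator becomes 24*√10 + 24*√21.

(-8*√21 - 8*√10)/33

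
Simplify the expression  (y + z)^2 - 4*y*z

Expanding gives y^2 - 2*y*z + z^2, a perfect square.

(y - z)^2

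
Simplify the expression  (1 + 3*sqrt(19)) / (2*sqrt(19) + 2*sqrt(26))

Multiply numerator and denominator by -2*sqrt(26) + 2*sqrt(19).
Denominator becomes -28; numerator becomes -6*sqrt(494) - 2*sqrt(26) + 2*sqrt(19) + 114.

(-57 - sqrt(19) + sqrt(26) + 3*sqrt(494))/14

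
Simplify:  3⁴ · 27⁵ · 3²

3^21

3⁴ = 3^4; 27⁵ = 3^15; 3² = 3^2
Combine exponents: 3^21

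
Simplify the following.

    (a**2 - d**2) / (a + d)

a - d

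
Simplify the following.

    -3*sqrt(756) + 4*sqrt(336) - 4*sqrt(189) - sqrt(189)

3*sqrt(756) = 18*sqrt(21); 4*sqrt(336) = 16*sqrt(21); 4*sqrt(189) = 12*sqrt(21); sqrt(189) = 3*sqrt(21)
Combine: (-18 + 16 - 12 - 3)·sqrt(21) = -17*sqrt(21)

-17*sqrt(21)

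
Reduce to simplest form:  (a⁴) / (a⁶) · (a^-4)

Quotient: (a^-2)
Multiply by (a^-4): add exponents.

a^(-6)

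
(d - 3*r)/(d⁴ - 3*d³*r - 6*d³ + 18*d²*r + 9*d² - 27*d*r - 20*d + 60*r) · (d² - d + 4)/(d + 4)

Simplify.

Factor: d⁴ - 3*d³*r - 6*d³ + 18*d²*r + 9*d² - 27*d*r - 20*d + 60*r = (d - 5)·(d - 3*r)·(d² - d + 4)
Cancel the common factors (d² - d + 4), (d - 3*r).

1/(d² - d - 20)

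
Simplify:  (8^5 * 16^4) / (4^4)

8^5 = 2^15; 16^4 = 2^16; 4^4 = 2^8
Combine exponents: 2^23

2^23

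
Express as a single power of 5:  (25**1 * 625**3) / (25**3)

25**1 = 5**2; 625**3 = 5**12; 25**3 = 5**6
Combine exponents: 5**8

5**8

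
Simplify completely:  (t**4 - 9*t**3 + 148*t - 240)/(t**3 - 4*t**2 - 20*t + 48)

Factor: t**4 - 9*t**3 + 148*t - 240 = (t + 4)*(t - 6)*(t - 5)*(t - 2);  t**3 - 4*t**2 - 20*t + 48 = (t - 2)*(t + 4)*(t - 6)
Cancel the common factors (t - 6), (t - 2), (t + 4).

t - 5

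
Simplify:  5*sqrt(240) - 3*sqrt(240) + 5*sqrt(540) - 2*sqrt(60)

34*sqrt(15)

5*sqrt(240) = 20*sqrt(15); 3*sqrt(240) = 12*sqrt(15); 5*sqrt(540) = 30*sqrt(15); 2*sqrt(60) = 4*sqrt(15)
Combine: (20 - 12 + 30 - 4)·sqrt(15) = 34*sqrt(15)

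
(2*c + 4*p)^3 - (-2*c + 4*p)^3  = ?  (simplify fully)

16*c*(c^2 + 12*p^2)

Binomially expand both and collect terms in (4*p), (2*c).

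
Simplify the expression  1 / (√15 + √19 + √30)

(-15*√38 + 2*√30 + 13*√19 + 17*√15)/562

Group as (√15 + √19) + √30; multiply by (√15 + √19) - √30, then rationalise the remaining surd.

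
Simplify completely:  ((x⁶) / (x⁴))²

Inside the bracket: x²
Raise to the power 2: x⁴

x⁴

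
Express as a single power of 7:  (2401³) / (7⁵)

2401³ = 7^12; 7⁵ = 7^5
Combine exponents: 7^7

7^7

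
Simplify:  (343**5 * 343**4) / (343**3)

7**18

343**5 = 7**15; 343**4 = 7**12; 343**3 = 7**9
Combine exponents: 7**18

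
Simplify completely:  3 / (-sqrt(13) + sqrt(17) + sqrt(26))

(-45*sqrt(13) + 6*sqrt(26) + 33*sqrt(17) + 39*sqrt(34))/434

Group as (sqrt(17) + sqrt(26)) - sqrt(13); multiply by (sqrt(17) + sqrt(26)) + sqrt(13), then rationalise the remaining surd.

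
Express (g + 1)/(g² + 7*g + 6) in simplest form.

Factor: g² + 7*g + 6 = (g + 6)·(g + 1)
Cancel the common factor (g + 1).

1/(g + 6)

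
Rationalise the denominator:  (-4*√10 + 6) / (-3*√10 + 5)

(2*√10 + 90)/65

Multiply numerator and denominator by 5 + 3*√10.
Denominator becomes -65; numerator becomes -90 - 2*√10.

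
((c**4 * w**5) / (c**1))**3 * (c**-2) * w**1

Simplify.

c**7*w**16

Inside the bracket: c**3 * w**5
Raise to the power 3: c**9 * w**15
Multiply by (c**-2) * w**1: add exponents.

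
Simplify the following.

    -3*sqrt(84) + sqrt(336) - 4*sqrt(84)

-10*sqrt(21)

3*sqrt(84) = 6*sqrt(21); sqrt(336) = 4*sqrt(21); 4*sqrt(84) = 8*sqrt(21)
Combine: (-6 + 4 - 8)·sqrt(21) = -10*sqrt(21)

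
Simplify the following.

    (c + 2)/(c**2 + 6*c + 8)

1/(c + 4)

Factor: c**2 + 6*c + 8 = (c + 4)*(c + 2)
Cancel the common factor (c + 2).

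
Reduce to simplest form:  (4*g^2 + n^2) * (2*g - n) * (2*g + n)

16*g^4 - n^4

Telescope via difference of squares: ((2*g)+n)((2*g)-n) = 4*g^2 - n^2, then repeat with the next factor.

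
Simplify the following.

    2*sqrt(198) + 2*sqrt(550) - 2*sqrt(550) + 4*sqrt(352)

22*sqrt(22)

2*sqrt(198) = 6*sqrt(22); 2*sqrt(550) = 10*sqrt(22); 2*sqrt(550) = 10*sqrt(22); 4*sqrt(352) = 16*sqrt(22)
Combine: (6 + 10 - 10 + 16)·sqrt(22) = 22*sqrt(22)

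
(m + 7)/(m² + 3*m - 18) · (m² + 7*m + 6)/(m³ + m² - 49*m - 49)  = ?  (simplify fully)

Factor: m² + 3*m - 18 = (m - 3)·(m + 6);  m² + 7*m + 6 = (m + 6)·(m + 1);  m³ + m² - 49*m - 49 = (m + 1)·(m + 7)·(m - 7)
Cancel the common factors (m + 6), (m + 1), (m + 7).

1/(m² - 10*m + 21)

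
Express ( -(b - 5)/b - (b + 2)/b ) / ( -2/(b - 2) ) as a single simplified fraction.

Numerator: -(b - 5)/b - (b + 2)/b = (-2*b + 3)/b
Denominator: -2/(b - 2) = -2/(b - 2)
Divide: ((-2*b + 3)/b) · (-b/2 + 1) = (2*b^2 - 7*b + 6)/(2*b)

(2*b^2 - 7*b + 6)/(2*b)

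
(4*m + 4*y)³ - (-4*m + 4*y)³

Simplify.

128*m*(m² + 3*y²)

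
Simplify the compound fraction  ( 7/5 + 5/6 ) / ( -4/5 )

Numerator: 7/5 + 5/6 = 67/30
Denominator: -4/5 = -4/5
Divide: (67/30) · (-5/4) = -67/24

-67/24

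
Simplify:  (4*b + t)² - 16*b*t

(4*b - t)²

Expanding gives 16*b² - 8*b*t + t², a perfect square.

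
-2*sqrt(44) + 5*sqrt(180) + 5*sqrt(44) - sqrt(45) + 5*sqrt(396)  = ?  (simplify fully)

2*sqrt(44) = 4*sqrt(11); 5*sqrt(180) = 30*sqrt(5); 5*sqrt(44) = 10*sqrt(11); sqrt(45) = 3*sqrt(5); 5*sqrt(396) = 30*sqrt(11)

27*sqrt(5) + 36*sqrt(11)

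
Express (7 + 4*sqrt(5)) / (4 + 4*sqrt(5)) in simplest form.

(3*sqrt(5) + 13)/16

Multiply numerator and denominator by -4*sqrt(5) + 4.
Denominator becomes -64; numerator becomes -52 - 12*sqrt(5).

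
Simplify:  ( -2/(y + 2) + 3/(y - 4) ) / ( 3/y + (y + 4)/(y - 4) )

Numerator: -2/(y + 2) + 3/(y - 4) = (y + 14)/(y^2 - 2*y - 8)
Denominator: 3/y + (y + 4)/(y - 4) = (y^2 + 7*y - 12)/(y^2 - 4*y)
Divide: ((y + 14)/(y^2 - 2*y - 8)) · ((y^2 - 4*y)/(y^2 + 7*y - 12)) = (y^2 + 14*y)/(y^3 + 9*y^2 + 2*y - 24)

(y^2 + 14*y)/(y^3 + 9*y^2 + 2*y - 24)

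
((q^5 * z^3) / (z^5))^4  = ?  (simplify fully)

Inside the bracket: q^5 * (z^-2)
Raise to the power 4: q^20 * (z^-8)

q^20/z^8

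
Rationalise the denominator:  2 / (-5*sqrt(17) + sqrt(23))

Multiply numerator and denominator by sqrt(23) + 5*sqrt(17).
Denominator becomes -402; numerator becomes 2*sqrt(23) + 10*sqrt(17).

(-5*sqrt(17) - sqrt(23))/201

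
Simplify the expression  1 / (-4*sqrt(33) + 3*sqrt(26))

Multiply numerator and denominator by 3*sqrt(26) + 4*sqrt(33).
Denominator becomes -294; numerator becomes 3*sqrt(26) + 4*sqrt(33).

(-4*sqrt(33) - 3*sqrt(26))/294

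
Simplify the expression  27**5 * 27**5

27**5 = 3**15; 27**5 = 3**15
Combine exponents: 3**30

3**30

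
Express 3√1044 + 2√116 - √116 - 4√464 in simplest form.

3√1044 = 18*√29; 2√116 = 4*√29; √116 = 2*√29; 4√464 = 16*√29
Combine: (18 + 4 - 2 - 16)·√29 = 4*√29

4*√29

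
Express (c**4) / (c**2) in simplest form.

c**2

Quotient: c**2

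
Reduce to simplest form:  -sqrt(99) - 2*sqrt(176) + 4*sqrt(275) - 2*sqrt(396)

sqrt(99) = 3*sqrt(11); 2*sqrt(176) = 8*sqrt(11); 4*sqrt(275) = 20*sqrt(11); 2*sqrt(396) = 12*sqrt(11)
Combine: (-3 - 8 + 20 - 12)·sqrt(11) = -3*sqrt(11)

-3*sqrt(11)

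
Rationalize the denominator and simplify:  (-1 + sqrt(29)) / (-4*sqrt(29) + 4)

Multiply numerator and denominator by 4 + 4*sqrt(29).
Denominator becomes -448; numerator becomes 112.

-1/4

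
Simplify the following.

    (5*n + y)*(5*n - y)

Difference of squares with P = 5*n, Q = y.

25*n^2 - y^2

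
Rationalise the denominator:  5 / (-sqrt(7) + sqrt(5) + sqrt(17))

Group as (sqrt(5) + sqrt(17)) - sqrt(7); multiply by (sqrt(5) + sqrt(17)) + sqrt(7), then rationalise the remaining surd.

(-15*sqrt(7) - 5*sqrt(17) + 19*sqrt(5) + 2*sqrt(595))/23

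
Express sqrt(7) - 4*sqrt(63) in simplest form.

-11*sqrt(7)

sqrt(7) = sqrt(7); 4*sqrt(63) = 12*sqrt(7)
Combine: (1 - 12)·sqrt(7) = -11*sqrt(7)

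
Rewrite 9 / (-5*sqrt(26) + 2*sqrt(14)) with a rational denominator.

(-5*sqrt(26) - 2*sqrt(14))/66

Multiply numerator and denominator by 2*sqrt(14) + 5*sqrt(26).
Denominator becomes -594; numerator becomes 18*sqrt(14) + 45*sqrt(26).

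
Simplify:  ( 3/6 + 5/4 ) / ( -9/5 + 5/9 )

Numerator: 3/6 + 5/4 = 7/4
Denominator: -9/5 + 5/9 = -56/45
Divide: (7/4) · (-45/56) = -45/32

-45/32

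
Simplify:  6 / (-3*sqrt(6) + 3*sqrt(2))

(-sqrt(6) - sqrt(2))/2

Multiply numerator and denominator by 3*sqrt(2) + 3*sqrt(6).
Denominator becomes -36; numerator becomes 18*sqrt(2) + 18*sqrt(6).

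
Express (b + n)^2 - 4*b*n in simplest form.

(b - n)^2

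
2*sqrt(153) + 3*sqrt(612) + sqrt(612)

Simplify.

30*sqrt(17)

2*sqrt(153) = 6*sqrt(17); 3*sqrt(612) = 18*sqrt(17); sqrt(612) = 6*sqrt(17)
Combine: (6 + 18 + 6)·sqrt(17) = 30*sqrt(17)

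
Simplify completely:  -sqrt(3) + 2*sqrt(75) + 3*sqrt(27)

sqrt(3) = sqrt(3); 2*sqrt(75) = 10*sqrt(3); 3*sqrt(27) = 9*sqrt(3)
Combine: (-1 + 10 + 9)·sqrt(3) = 18*sqrt(3)

18*sqrt(3)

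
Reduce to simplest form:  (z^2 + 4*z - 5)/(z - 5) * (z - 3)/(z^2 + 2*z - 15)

(z - 1)/(z - 5)

Factor: z^2 + 4*z - 5 = (z - 1)*(z + 5);  z^2 + 2*z - 15 = (z - 3)*(z + 5)
Cancel the common factors (z + 5), (z - 3).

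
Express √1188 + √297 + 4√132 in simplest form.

√1188 = 6*√33; √297 = 3*√33; 4√132 = 8*√33
Combine: (6 + 3 + 8)·√33 = 17*√33

17*√33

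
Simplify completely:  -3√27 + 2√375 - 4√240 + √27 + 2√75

3√27 = 9*√3; 2√375 = 10*√15; 4√240 = 16*√15; √27 = 3*√3; 2√75 = 10*√3

-6*√15 + 4*√3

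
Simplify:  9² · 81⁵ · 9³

9² = 3^4; 81⁵ = 3^20; 9³ = 3^6
Combine exponents: 3^30

3^30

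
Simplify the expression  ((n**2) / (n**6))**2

Inside the bracket: (n**-4)
Raise to the power 2: (n**-8)

n**(-8)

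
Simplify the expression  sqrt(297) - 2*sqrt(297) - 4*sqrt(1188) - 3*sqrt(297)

-36*sqrt(33)

sqrt(297) = 3*sqrt(33); 2*sqrt(297) = 6*sqrt(33); 4*sqrt(1188) = 24*sqrt(33); 3*sqrt(297) = 9*sqrt(33)
Combine: (3 - 6 - 24 - 9)·sqrt(33) = -36*sqrt(33)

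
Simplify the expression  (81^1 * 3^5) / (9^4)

81^1 = 3^4; 3^5 = 3^5; 9^4 = 3^8
Combine exponents: 3^1

3^1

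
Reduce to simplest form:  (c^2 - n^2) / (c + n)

c - n

Difference of squares: factor out (c + n).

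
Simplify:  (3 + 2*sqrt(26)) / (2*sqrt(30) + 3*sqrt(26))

Multiply numerator and denominator by -2*sqrt(30) + 3*sqrt(26).
Denominator becomes 114; numerator becomes -8*sqrt(195) - 6*sqrt(30) + 9*sqrt(26) + 156.

(-8*sqrt(195) - 6*sqrt(30) + 9*sqrt(26) + 156)/114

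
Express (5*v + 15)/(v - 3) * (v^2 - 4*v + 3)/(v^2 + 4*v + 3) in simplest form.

Factor: 5*v + 15 = 5*(v + 3);  v^2 - 4*v + 3 = (v - 3)*(v - 1);  v^2 + 4*v + 3 = (v + 3)*(v + 1)
Cancel the common factors (v - 3), (v + 3).

(5*v - 5)/(v + 1)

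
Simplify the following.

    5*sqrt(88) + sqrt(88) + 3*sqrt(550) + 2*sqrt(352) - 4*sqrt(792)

11*sqrt(22)

5*sqrt(88) = 10*sqrt(22); sqrt(88) = 2*sqrt(22); 3*sqrt(550) = 15*sqrt(22); 2*sqrt(352) = 8*sqrt(22); 4*sqrt(792) = 24*sqrt(22)
Combine: (10 + 2 + 15 + 8 - 24)·sqrt(22) = 11*sqrt(22)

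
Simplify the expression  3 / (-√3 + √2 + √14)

(-15*√2 - 4*√21 + 13*√3 + 9*√14)/19

Group as (√2 + √14) - √3; multiply by (√2 + √14) + √3, then rationalise the remaining surd.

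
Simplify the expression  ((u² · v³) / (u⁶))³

v⁹/u^12

Inside the bracket: (u^-4) · v³
Raise to the power 3: (u^-12) · v⁹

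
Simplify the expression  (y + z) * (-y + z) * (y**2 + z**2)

-y**4 + z**4

Telescope via difference of squares: (z+y)(z-y) = -y**2 + z**2, then repeat with the next factor.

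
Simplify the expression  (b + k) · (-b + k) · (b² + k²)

-b⁴ + k⁴

Telescope via difference of squares: (k+b)(k-b) = -b² + k², then repeat with the next factor.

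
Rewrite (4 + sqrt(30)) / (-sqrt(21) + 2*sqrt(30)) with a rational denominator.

(4*sqrt(21) + 3*sqrt(70) + 8*sqrt(30) + 60)/99

Multiply numerator and denominator by sqrt(21) + 2*sqrt(30).
Denominator becomes 99; numerator becomes 4*sqrt(21) + 3*sqrt(70) + 8*sqrt(30) + 60.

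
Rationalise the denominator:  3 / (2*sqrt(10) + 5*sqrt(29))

Multiply numerator and denominator by -5*sqrt(29) + 2*sqrt(10).
Denominator becomes -685; numerator becomes -15*sqrt(29) + 6*sqrt(10).

(-6*sqrt(10) + 15*sqrt(29))/685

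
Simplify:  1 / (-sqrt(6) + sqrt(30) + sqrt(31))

(-55*sqrt(6) + 5*sqrt(31) + 7*sqrt(30) + 12*sqrt(155))/695

Group as (sqrt(30) + sqrt(31)) - sqrt(6); multiply by (sqrt(30) + sqrt(31)) + sqrt(6), then rationalise the remaining surd.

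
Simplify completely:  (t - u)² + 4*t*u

(t + u)²

After expansion: t² + 2*t*u + u² — a perfect-square trinomial.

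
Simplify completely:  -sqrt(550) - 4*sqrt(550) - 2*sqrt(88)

sqrt(550) = 5*sqrt(22); 4*sqrt(550) = 20*sqrt(22); 2*sqrt(88) = 4*sqrt(22)
Combine: (-5 - 20 - 4)·sqrt(22) = -29*sqrt(22)

-29*sqrt(22)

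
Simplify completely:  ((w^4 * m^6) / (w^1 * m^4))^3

Inside the bracket: w^3 * m^2
Raise to the power 3: w^9 * m^6

m^6*w^9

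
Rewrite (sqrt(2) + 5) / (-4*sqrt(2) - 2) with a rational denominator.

(-9*sqrt(2) + 1)/14

Multiply numerator and denominator by -2 + 4*sqrt(2).
Denominator becomes -28; numerator becomes -2 + 18*sqrt(2).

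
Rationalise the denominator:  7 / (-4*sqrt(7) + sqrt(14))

(-4*sqrt(7) - sqrt(14))/14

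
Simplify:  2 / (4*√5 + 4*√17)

(-√5 + √17)/24

Multiply numerator and denominator by -4*√5 + 4*√17.
Denominator becomes 192; numerator becomes -8*√5 + 8*√17.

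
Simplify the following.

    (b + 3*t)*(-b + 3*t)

(3*t)^2 - (b)^2 = -b^2 + 9*t^2.

-b^2 + 9*t^2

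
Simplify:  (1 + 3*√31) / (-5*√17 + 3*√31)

Multiply numerator and denominator by 3*√31 + 5*√17.
Denominator becomes -146; numerator becomes 3*√31 + 5*√17 + 279 + 15*√527.

(-15*√527 - 279 - 5*√17 - 3*√31)/146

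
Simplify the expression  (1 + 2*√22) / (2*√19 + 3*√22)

Multiply numerator and denominator by -2*√19 + 3*√22.
Denominator becomes 122; numerator becomes -4*√418 - 2*√19 + 3*√22 + 132.

(-4*√418 - 2*√19 + 3*√22 + 132)/122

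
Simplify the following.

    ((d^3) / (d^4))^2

Inside the bracket: (d^-1)
Raise to the power 2: (d^-2)

d^(-2)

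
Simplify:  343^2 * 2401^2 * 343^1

343^2 = 7^6; 2401^2 = 7^8; 343^1 = 7^3
Combine exponents: 7^17

7^17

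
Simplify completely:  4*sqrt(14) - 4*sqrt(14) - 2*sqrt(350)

-10*sqrt(14)

4*sqrt(14) = 4*sqrt(14); 4*sqrt(14) = 4*sqrt(14); 2*sqrt(350) = 10*sqrt(14)
Combine: (4 - 4 - 10)·sqrt(14) = -10*sqrt(14)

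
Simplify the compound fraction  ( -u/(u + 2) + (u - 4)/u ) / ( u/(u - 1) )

Numerator: -u/(u + 2) + (u - 4)/u = (-2*u - 8)/(u² + 2*u)
Denominator: u/(u - 1) = u/(u - 1)
Divide: ((-2*u - 8)/(u² + 2*u)) · ((u - 1)/u) = (-2*u² - 6*u + 8)/(u³ + 2*u²)

(-2*u² - 6*u + 8)/(u³ + 2*u²)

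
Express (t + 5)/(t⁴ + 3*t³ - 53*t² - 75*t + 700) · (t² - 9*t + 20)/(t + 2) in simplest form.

1/(t² + 9*t + 14)

Factor: t⁴ + 3*t³ - 53*t² - 75*t + 700 = (t + 7)·(t + 5)·(t - 5)·(t - 4);  t² - 9*t + 20 = (t - 4)·(t - 5)
Cancel the common factors (t - 4), (t - 5), (t + 5).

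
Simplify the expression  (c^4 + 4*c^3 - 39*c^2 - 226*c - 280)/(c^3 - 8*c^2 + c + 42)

Factor: c^4 + 4*c^3 - 39*c^2 - 226*c - 280 = (c + 2)*(c + 4)*(c + 5)*(c - 7);  c^3 - 8*c^2 + c + 42 = (c + 2)*(c - 7)*(c - 3)
Cancel the common factors (c + 2), (c - 7).

(c^2 + 9*c + 20)/(c - 3)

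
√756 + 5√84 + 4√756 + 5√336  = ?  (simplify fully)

√756 = 6*√21; 5√84 = 10*√21; 4√756 = 24*√21; 5√336 = 20*√21
Combine: (6 + 10 + 24 + 20)·√21 = 60*√21

60*√21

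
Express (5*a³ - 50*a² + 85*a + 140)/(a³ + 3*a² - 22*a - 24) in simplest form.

Factor: 5*a³ - 50*a² + 85*a + 140 = 5·(a - 7)·(a - 4)·(a + 1);  a³ + 3*a² - 22*a - 24 = (a - 4)·(a + 1)·(a + 6)
Cancel the common factors (a + 1), (a - 4).

(5*a - 35)/(a + 6)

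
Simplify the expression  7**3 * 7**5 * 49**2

7**12

7**3 = 7**3; 7**5 = 7**5; 49**2 = 7**4
Combine exponents: 7**12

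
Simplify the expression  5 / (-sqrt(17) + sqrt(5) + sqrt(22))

(-5*sqrt(17) + 17*sqrt(5) + sqrt(1870))/34

Group as (sqrt(5) + sqrt(22)) - sqrt(17); multiply by (sqrt(5) + sqrt(22)) + sqrt(17), then rationalise the remaining surd.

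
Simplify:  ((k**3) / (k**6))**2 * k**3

k**(-3)

Inside the bracket: (k**-3)
Raise to the power 2: (k**-6)
Multiply by k**3: add exponents.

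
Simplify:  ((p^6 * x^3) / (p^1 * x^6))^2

p^10/x^6

Inside the bracket: p^5 * (x^-3)
Raise to the power 2: p^10 * (x^-6)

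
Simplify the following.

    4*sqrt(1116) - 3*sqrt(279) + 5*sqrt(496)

35*sqrt(31)

4*sqrt(1116) = 24*sqrt(31); 3*sqrt(279) = 9*sqrt(31); 5*sqrt(496) = 20*sqrt(31)
Combine: (24 - 9 + 20)·sqrt(31) = 35*sqrt(31)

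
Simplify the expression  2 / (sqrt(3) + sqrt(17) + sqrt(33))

(-12*sqrt(187) - 26*sqrt(33) + 38*sqrt(17) + 94*sqrt(3))/35

Group as (sqrt(3) + sqrt(33)) + sqrt(17); multiply by (sqrt(3) + sqrt(33)) - sqrt(17), then rationalise the remaining surd.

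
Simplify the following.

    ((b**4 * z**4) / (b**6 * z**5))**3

1/(b**6*z**3)

Inside the bracket: (b**-2) * (z**-1)
Raise to the power 3: (b**-6) * (z**-3)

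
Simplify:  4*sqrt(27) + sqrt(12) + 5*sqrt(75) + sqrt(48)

4*sqrt(27) = 12*sqrt(3); sqrt(12) = 2*sqrt(3); 5*sqrt(75) = 25*sqrt(3); sqrt(48) = 4*sqrt(3)
Combine: (12 + 2 + 25 + 4)·sqrt(3) = 43*sqrt(3)

43*sqrt(3)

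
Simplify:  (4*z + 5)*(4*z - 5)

16*z^2 - 25

(4*z)^2 - (5)^2 = 16*z^2 - 25.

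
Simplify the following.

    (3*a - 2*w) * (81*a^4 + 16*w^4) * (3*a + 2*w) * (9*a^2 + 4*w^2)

Telescope via difference of squares: ((3*a)+(2*w))((3*a)-(2*w)) = 9*a^2 - 4*w^2, then repeat with the next factor.

6561*a^8 - 256*w^8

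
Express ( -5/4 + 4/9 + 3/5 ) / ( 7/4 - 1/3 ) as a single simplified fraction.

-37/255

Numerator: -5/4 + 4/9 + 3/5 = -37/180
Denominator: 7/4 - 1/3 = 17/12
Divide: (-37/180) · (12/17) = -37/255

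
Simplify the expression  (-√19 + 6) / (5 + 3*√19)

(-87 + 23*√19)/146

Multiply numerator and denominator by -3*√19 + 5.
Denominator becomes -146; numerator becomes -23*√19 + 87.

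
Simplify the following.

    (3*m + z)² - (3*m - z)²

12*m*z

Write as f((3*m),z) - f((3*m),-z) and expand.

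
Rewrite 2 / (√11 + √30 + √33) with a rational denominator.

(-33*√10 + 4*√33 + 7*√30 + 26*√11)/314

Group as (√11 + √33) + √30; multiply by (√11 + √33) - √30, then rationalise the remaining surd.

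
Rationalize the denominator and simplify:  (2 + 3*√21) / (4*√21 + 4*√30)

Multiply numerator and denominator by -4*√30 + 4*√21.
Denominator becomes -144; numerator becomes -36*√70 - 8*√30 + 8*√21 + 252.

(-63 - 2*√21 + 2*√30 + 9*√70)/36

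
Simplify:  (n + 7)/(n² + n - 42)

1/(n - 6)

Factor: n² + n - 42 = (n + 7)·(n - 6)
Cancel the common factor (n + 7).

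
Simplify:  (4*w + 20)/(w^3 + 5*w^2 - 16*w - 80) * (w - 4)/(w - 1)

Factor: 4*w + 20 = 4*(w + 5);  w^3 + 5*w^2 - 16*w - 80 = (w + 4)*(w - 4)*(w + 5)
Cancel the common factors (w + 5), (w - 4).

4/(w^2 + 3*w - 4)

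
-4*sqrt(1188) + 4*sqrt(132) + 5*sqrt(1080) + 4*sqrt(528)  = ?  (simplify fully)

30*sqrt(30)

4*sqrt(1188) = 24*sqrt(33); 4*sqrt(132) = 8*sqrt(33); 5*sqrt(1080) = 30*sqrt(30); 4*sqrt(528) = 16*sqrt(33)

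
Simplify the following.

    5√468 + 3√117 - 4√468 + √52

17*√13

5√468 = 30*√13; 3√117 = 9*√13; 4√468 = 24*√13; √52 = 2*√13
Combine: (30 + 9 - 24 + 2)·√13 = 17*√13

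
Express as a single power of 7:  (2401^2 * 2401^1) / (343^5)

7^(-3)

2401^2 = 7^8; 2401^1 = 7^4; 343^5 = 7^15
Combine exponents: 7^(-3)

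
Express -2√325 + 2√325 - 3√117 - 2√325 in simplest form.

2√325 = 10*√13; 2√325 = 10*√13; 3√117 = 9*√13; 2√325 = 10*√13
Combine: (-10 + 10 - 9 - 10)·√13 = -19*√13

-19*√13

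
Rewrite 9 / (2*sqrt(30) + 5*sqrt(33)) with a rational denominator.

Multiply numerator and denominator by -5*sqrt(33) + 2*sqrt(30).
Denominator becomes -705; numerator becomes -45*sqrt(33) + 18*sqrt(30).

(-6*sqrt(30) + 15*sqrt(33))/235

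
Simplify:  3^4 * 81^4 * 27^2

3^4 = 3^4; 81^4 = 3^16; 27^2 = 3^6
Combine exponents: 3^26

3^26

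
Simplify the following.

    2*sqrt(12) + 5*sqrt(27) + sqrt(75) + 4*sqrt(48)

2*sqrt(12) = 4*sqrt(3); 5*sqrt(27) = 15*sqrt(3); sqrt(75) = 5*sqrt(3); 4*sqrt(48) = 16*sqrt(3)
Combine: (4 + 15 + 5 + 16)·sqrt(3) = 40*sqrt(3)

40*sqrt(3)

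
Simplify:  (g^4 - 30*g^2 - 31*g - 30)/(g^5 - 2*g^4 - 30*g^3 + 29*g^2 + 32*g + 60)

1/(g - 2)

Factor: g^4 - 30*g^2 - 31*g - 30 = (g + 5)*(g^2 + g + 1)*(g - 6);  g^5 - 2*g^4 - 30*g^3 + 29*g^2 + 32*g + 60 = (g + 5)*(g - 6)*(g^2 + g + 1)*(g - 2)
Cancel the common factors (g^2 + g + 1), (g - 6), (g + 5).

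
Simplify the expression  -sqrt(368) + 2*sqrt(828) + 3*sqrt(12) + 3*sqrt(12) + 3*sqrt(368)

12*sqrt(3) + 20*sqrt(23)

sqrt(368) = 4*sqrt(23); 2*sqrt(828) = 12*sqrt(23); 3*sqrt(12) = 6*sqrt(3); 3*sqrt(12) = 6*sqrt(3); 3*sqrt(368) = 12*sqrt(23)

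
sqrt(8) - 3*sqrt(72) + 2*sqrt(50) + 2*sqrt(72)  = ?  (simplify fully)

6*sqrt(2)

sqrt(8) = 2*sqrt(2); 3*sqrt(72) = 18*sqrt(2); 2*sqrt(50) = 10*sqrt(2); 2*sqrt(72) = 12*sqrt(2)
Combine: (2 - 18 + 10 + 12)·sqrt(2) = 6*sqrt(2)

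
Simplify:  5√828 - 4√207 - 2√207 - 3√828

5√828 = 30*√23; 4√207 = 12*√23; 2√207 = 6*√23; 3√828 = 18*√23
Combine: (30 - 12 - 6 - 18)·√23 = -6*√23

-6*√23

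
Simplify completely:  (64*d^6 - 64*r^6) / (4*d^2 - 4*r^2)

16*d^4 + 16*d^2*r^2 + 16*r^4

Difference of sixth powers: factor out (4*d^2 - 4*r^2).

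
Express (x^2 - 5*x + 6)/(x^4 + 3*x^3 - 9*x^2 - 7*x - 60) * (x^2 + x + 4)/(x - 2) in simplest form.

1/(x + 5)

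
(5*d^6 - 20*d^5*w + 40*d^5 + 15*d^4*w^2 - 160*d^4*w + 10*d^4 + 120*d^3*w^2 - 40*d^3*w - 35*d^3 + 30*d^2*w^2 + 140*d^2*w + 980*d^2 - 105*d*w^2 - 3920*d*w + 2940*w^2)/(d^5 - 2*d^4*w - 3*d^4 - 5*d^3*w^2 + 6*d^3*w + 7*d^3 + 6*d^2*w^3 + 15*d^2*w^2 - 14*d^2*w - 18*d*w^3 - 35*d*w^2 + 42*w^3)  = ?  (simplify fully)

(5*d^2 + 55*d + 140)/(d + 2*w)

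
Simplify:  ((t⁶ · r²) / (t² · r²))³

t^12

Inside the bracket: t⁴
Raise to the power 3: t^12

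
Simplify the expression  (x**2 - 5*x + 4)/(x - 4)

x - 1

Factor: x**2 - 5*x + 4 = (x - 1)*(x - 4)
Cancel the common factor (x - 4).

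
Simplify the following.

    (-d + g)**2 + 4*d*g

(d + g)**2

After expansion: d**2 + 2*d*g + g**2 — a perfect-square trinomial.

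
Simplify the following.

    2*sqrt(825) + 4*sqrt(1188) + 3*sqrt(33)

2*sqrt(825) = 10*sqrt(33); 4*sqrt(1188) = 24*sqrt(33); 3*sqrt(33) = 3*sqrt(33)
Combine: (10 + 24 + 3)·sqrt(33) = 37*sqrt(33)

37*sqrt(33)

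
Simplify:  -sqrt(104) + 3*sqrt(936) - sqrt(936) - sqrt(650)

5*sqrt(26)

sqrt(104) = 2*sqrt(26); 3*sqrt(936) = 18*sqrt(26); sqrt(936) = 6*sqrt(26); sqrt(650) = 5*sqrt(26)
Combine: (-2 + 18 - 6 - 5)·sqrt(26) = 5*sqrt(26)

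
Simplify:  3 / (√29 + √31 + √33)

Group as (√29 + √31) + √33; multiply by (√29 + √31) - √33, then rationalise the remaining surd.

(-6*√29667 + 81*√33 + 93*√31 + 105*√29)/2867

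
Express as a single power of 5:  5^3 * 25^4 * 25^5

5^21

5^3 = 5^3; 25^4 = 5^8; 25^5 = 5^10
Combine exponents: 5^21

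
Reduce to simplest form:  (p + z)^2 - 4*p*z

Expanding gives p^2 - 2*p*z + z^2, a perfect square.

(p - z)^2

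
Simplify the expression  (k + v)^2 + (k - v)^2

Binomially expand both and collect terms in k, v.

2*k^2 + 2*v^2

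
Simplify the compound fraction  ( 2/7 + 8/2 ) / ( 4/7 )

Numerator: 2/7 + 8/2 = 30/7
Denominator: 4/7 = 4/7
Divide: (30/7) · (7/4) = 15/2

15/2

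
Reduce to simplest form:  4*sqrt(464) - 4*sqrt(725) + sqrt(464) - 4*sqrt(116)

-8*sqrt(29)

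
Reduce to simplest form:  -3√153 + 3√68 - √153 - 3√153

-15*√17

3√153 = 9*√17; 3√68 = 6*√17; √153 = 3*√17; 3√153 = 9*√17
Combine: (-9 + 6 - 3 - 9)·√17 = -15*√17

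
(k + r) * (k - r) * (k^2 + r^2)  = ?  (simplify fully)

k^4 - r^4

Pair the conjugate factors: (k+r)(k-r) = k^2 - r^2, then repeat with the next factor.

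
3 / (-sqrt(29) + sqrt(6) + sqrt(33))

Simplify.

Group as (sqrt(6) + sqrt(33)) - sqrt(29); multiply by (sqrt(6) + sqrt(33)) + sqrt(29), then rationalise the remaining surd.

(-15*sqrt(29) + 3*sqrt(33) + 84*sqrt(6) + 9*sqrt(638))/346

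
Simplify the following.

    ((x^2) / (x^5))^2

Inside the bracket: (x^-3)
Raise to the power 2: (x^-6)

x^(-6)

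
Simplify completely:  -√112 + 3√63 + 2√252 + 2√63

√112 = 4*√7; 3√63 = 9*√7; 2√252 = 12*√7; 2√63 = 6*√7
Combine: (-4 + 9 + 12 + 6)·√7 = 23*√7

23*√7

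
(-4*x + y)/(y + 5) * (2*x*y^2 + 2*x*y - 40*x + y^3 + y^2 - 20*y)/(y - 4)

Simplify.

-8*x^2 - 2*x*y + y^2

Factor: 2*x*y^2 + 2*x*y - 40*x + y^3 + y^2 - 20*y = (y + 5)*(y - 4)*(2*x + y)
Cancel the common factors (y + 5), (y - 4).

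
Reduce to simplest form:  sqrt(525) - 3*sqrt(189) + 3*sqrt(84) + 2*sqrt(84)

sqrt(525) = 5*sqrt(21); 3*sqrt(189) = 9*sqrt(21); 3*sqrt(84) = 6*sqrt(21); 2*sqrt(84) = 4*sqrt(21)
Combine: (5 - 9 + 6 + 4)·sqrt(21) = 6*sqrt(21)

6*sqrt(21)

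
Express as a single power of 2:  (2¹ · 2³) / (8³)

2¹ = 2^1; 2³ = 2^3; 8³ = 2^9
Combine exponents: 2^(-5)

2^(-5)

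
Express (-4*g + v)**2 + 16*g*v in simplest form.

Expanding gives 16*g**2 + 8*g*v + v**2, a perfect square.

(4*g + v)**2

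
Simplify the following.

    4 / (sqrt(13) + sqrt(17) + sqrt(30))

(-2*sqrt(6630) + 26*sqrt(17) + 34*sqrt(13))/221

Group as (sqrt(17) + sqrt(30)) + sqrt(13); multiply by (sqrt(17) + sqrt(30)) - sqrt(13), then rationalise the remaining surd.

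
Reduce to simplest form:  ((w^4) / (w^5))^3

w^(-3)

Inside the bracket: (w^-1)
Raise to the power 3: (w^-3)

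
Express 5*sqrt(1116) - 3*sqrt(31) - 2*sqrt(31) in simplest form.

25*sqrt(31)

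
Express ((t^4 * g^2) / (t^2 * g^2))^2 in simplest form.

t^4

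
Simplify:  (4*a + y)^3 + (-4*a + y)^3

Binomially expand both and collect terms in y, (4*a).

2*y*(48*a^2 + y^2)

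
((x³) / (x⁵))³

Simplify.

Inside the bracket: (x^-2)
Raise to the power 3: (x^-6)

x^(-6)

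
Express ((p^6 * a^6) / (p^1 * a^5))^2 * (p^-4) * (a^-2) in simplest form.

p^6

Inside the bracket: p^5 * a^1
Raise to the power 2: p^10 * a^2
Multiply by (p^-4) * (a^-2): add exponents.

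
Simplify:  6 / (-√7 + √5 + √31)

(-198*√5 - 12*√1085 + 174*√7 + 114*√31)/221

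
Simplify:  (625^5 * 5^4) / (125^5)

625^5 = 5^20; 5^4 = 5^4; 125^5 = 5^15
Combine exponents: 5^9

5^9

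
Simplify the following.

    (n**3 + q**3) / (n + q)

n**2 - n*q + q**2

n**3 + q**3 = (n + q)(n**2 - n*q + q**2).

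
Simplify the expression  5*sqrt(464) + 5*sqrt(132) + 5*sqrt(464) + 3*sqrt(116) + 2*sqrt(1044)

10*sqrt(33) + 58*sqrt(29)

5*sqrt(464) = 20*sqrt(29); 5*sqrt(132) = 10*sqrt(33); 5*sqrt(464) = 20*sqrt(29); 3*sqrt(116) = 6*sqrt(29); 2*sqrt(1044) = 12*sqrt(29)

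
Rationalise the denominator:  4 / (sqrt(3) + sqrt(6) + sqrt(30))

(-36*sqrt(6) - 44*sqrt(3) + 16*sqrt(15) + 28*sqrt(30))/123

Group as (sqrt(3) + sqrt(30)) + sqrt(6); multiply by (sqrt(3) + sqrt(30)) - sqrt(6), then rationalise the remaining surd.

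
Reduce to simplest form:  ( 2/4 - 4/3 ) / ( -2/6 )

Numerator: 2/4 - 4/3 = -5/6
Denominator: -2/6 = -1/3
Divide: (-5/6) · (-3) = 5/2

5/2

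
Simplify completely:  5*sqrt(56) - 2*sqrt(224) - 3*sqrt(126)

-7*sqrt(14)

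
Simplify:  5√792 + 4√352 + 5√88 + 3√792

74*√22

5√792 = 30*√22; 4√352 = 16*√22; 5√88 = 10*√22; 3√792 = 18*√22
Combine: (30 + 16 + 10 + 18)·√22 = 74*√22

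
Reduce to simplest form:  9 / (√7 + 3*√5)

Multiply numerator and denominator by -√7 + 3*√5.
Denominator becomes 38; numerator becomes -9*√7 + 27*√5.

(-9*√7 + 27*√5)/38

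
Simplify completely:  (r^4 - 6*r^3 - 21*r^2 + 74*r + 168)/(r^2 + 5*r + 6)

Factor: r^4 - 6*r^3 - 21*r^2 + 74*r + 168 = (r - 4)*(r + 2)*(r + 3)*(r - 7);  r^2 + 5*r + 6 = (r + 3)*(r + 2)
Cancel the common factors (r + 3), (r + 2).

r^2 - 11*r + 28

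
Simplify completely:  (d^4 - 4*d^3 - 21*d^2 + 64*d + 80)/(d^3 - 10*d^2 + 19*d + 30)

(d^2 - 16)/(d - 6)

Factor: d^4 - 4*d^3 - 21*d^2 + 64*d + 80 = (d - 5)*(d + 1)*(d + 4)*(d - 4);  d^3 - 10*d^2 + 19*d + 30 = (d + 1)*(d - 6)*(d - 5)
Cancel the common factors (d + 1), (d - 5).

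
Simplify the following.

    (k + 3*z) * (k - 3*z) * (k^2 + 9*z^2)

(k+(3*z))(k-(3*z)) = k^2 - 9*z^2; continue pairing.

k^4 - 81*z^4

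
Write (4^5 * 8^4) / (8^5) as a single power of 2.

4^5 = 2^10; 8^4 = 2^12; 8^5 = 2^15
Combine exponents: 2^7

2^7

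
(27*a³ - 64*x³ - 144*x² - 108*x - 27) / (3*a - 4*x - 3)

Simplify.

9*a² + 12*a*x + 9*a + 16*x² + 24*x + 9

(3*a)^3 - (4*x + 3)^3 = (3*a - 4*x - 3)(9*a² + 12*a*x + 9*a + 16*x² + 24*x + 9).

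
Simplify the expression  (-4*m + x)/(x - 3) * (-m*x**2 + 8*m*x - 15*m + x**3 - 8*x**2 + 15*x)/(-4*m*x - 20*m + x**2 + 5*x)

(-m*x + 5*m + x**2 - 5*x)/(x + 5)

Factor: -m*x**2 + 8*m*x - 15*m + x**3 - 8*x**2 + 15*x = (x - 5)*(x - 3)*(-m + x);  -4*m*x - 20*m + x**2 + 5*x = (x + 5)*(-4*m + x)
Cancel the common factors (-4*m + x), (x - 3).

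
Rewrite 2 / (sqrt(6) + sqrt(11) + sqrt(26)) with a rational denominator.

(-8*sqrt(429) - 18*sqrt(26) + 42*sqrt(11) + 62*sqrt(6))/183

Group as (sqrt(6) + sqrt(26)) + sqrt(11); multiply by (sqrt(6) + sqrt(26)) - sqrt(11), then rationalise the remaining surd.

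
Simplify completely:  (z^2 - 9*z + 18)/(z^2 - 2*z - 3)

(z - 6)/(z + 1)

Factor: z^2 - 9*z + 18 = (z - 6)*(z - 3);  z^2 - 2*z - 3 = (z + 1)*(z - 3)
Cancel the common factor (z - 3).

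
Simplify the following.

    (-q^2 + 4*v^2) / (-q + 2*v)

Factor (2*v)^2 - q^2 and cancel (-q + 2*v).

q + 2*v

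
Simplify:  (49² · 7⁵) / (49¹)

49² = 7^4; 7⁵ = 7^5; 49¹ = 7^2
Combine exponents: 7^7

7^7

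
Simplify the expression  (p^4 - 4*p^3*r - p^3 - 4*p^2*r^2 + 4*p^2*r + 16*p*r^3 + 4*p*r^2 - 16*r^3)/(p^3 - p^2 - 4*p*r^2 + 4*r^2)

Factor: p^4 - 4*p^3*r - p^3 - 4*p^2*r^2 + 4*p^2*r + 16*p*r^3 + 4*p*r^2 - 16*r^3 = (p - 2*r)*(p - 1)*(p - 4*r)*(p + 2*r);  p^3 - p^2 - 4*p*r^2 + 4*r^2 = (p - 2*r)*(p + 2*r)*(p - 1)
Cancel the common factors (p - 1), (p + 2*r), (p - 2*r).

p - 4*r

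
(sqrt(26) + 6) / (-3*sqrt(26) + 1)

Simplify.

(-19*sqrt(26) - 84)/233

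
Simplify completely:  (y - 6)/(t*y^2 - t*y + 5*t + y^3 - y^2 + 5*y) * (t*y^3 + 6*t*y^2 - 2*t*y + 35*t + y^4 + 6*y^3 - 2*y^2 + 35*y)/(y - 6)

y + 7

Factor: t*y^2 - t*y + 5*t + y^3 - y^2 + 5*y = (y^2 - y + 5)*(t + y);  t*y^3 + 6*t*y^2 - 2*t*y + 35*t + y^4 + 6*y^3 - 2*y^2 + 35*y = (y + 7)*(t + y)*(y^2 - y + 5)
Cancel the common factors (y^2 - y + 5), (y - 6), (t + y).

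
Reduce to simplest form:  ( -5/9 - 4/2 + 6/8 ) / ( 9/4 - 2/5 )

-325/333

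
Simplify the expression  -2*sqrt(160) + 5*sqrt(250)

17*sqrt(10)

2*sqrt(160) = 8*sqrt(10); 5*sqrt(250) = 25*sqrt(10)
Combine: (-8 + 25)·sqrt(10) = 17*sqrt(10)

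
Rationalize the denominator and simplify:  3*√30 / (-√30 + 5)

-18 - 3*√30

Multiply numerator and denominator by 5 + √30.
Denominator becomes -5; numerator becomes 15*√30 + 90.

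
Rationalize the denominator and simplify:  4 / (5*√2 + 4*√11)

Multiply numerator and denominator by -5*√2 + 4*√11.
Denominator becomes 126; numerator becomes -20*√2 + 16*√11.

(-10*√2 + 8*√11)/63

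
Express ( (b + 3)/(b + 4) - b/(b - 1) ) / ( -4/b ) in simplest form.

Numerator: (b + 3)/(b + 4) - b/(b - 1) = (-2*b - 3)/(b² + 3*b - 4)
Denominator: -4/b = -4/b
Divide: ((-2*b - 3)/(b² + 3*b - 4)) · (-b/4) = (2*b² + 3*b)/(4*b² + 12*b - 16)

(2*b² + 3*b)/(4*b² + 12*b - 16)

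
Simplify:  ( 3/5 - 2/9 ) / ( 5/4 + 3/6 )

68/315

Numerator: 3/5 - 2/9 = 17/45
Denominator: 5/4 + 3/6 = 7/4
Divide: (17/45) · (4/7) = 68/315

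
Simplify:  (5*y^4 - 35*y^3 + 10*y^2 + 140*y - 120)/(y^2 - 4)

5*y^2 - 35*y + 30

Factor: 5*y^4 - 35*y^3 + 10*y^2 + 140*y - 120 = 5*(y + 2)*(y - 6)*(y - 1)*(y - 2);  y^2 - 4 = (y - 2)*(y + 2)
Cancel the common factors (y - 2), (y + 2).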